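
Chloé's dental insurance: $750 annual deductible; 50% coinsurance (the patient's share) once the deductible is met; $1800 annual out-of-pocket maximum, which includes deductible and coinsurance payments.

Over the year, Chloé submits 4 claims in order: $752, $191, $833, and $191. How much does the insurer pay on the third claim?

$416.50

Bill 1, $752: $750 finishes the deductible; $2 goes to coinsurance; coinsurance $2 × 50% = $1. Cost to patient: $751. OOP to date $751. Insurer: $752 − $751 = $1.
Bill 2, $191: deductible already satisfied, so patient's share is 50% × $191 = $95.50. Patient owes $95.50 (running OOP $846.50). Plan pays $191 − $95.50 = $95.50.
Bill 3, $833: deductible met; 50% of $833 = $416.50. Cost to patient: $416.50. OOP to date $1263. Insurer: $833 − $416.50 = $416.50.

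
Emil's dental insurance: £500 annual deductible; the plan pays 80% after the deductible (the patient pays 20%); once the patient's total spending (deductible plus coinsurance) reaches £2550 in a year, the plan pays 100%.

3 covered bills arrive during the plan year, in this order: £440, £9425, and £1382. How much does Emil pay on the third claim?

£177

Claim 1 — £440: all of it applies to the deductible. Cost to patient: £440. OOP to date £440.
Claim 2 — £9425: £60 finishes the deductible; £9365 goes to coinsurance; coinsurance £9365 × 20% = £1873. Cost to patient: £1933. OOP to date £2373.
Claim 3 — £1382: 20% coinsurance on £1382 = £276.40. OOP would hit £2649.40 > £2550, so the cap limits the patient to £2550 − £2373 = £177.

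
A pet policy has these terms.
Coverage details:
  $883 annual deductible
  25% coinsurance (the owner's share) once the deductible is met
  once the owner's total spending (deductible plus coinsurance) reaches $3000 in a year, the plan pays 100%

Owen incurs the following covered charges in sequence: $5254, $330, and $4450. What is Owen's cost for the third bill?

$941.75

Claim 1 ($5254): $883 finishes the deductible; $4371 goes to coinsurance; coinsurance $4371 × 25% = $1092.75. Owner owes $1975.75 (running OOP $1975.75).
Claim 2 ($330): deductible met; 25% of $330 = $82.50. Owner owes $82.50 (running OOP $2058.25).
Claim 3 ($4450): deductible already satisfied, so owner's share is 25% × $4450 = $1112.50. OOP would hit $3170.75 > $3000, so the cap limits the owner to $3000 − $2058.25 = $941.75.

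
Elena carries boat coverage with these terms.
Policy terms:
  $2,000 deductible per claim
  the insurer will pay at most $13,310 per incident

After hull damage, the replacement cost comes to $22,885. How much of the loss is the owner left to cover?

Subtract the deductible: $22,885 − $2,000 = $20,885.
$20,885 exceeds the $13,310 limit, so the insurer pays the limit: $13,310.
Out of pocket: $22,885 − $13,310 = $9,575.

$9,575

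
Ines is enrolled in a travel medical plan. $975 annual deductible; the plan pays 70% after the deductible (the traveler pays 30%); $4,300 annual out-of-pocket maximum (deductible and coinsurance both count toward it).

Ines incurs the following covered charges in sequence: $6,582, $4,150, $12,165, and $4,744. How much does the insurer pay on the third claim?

Bill 1, $6,582: $975 finishes the deductible; $5,607 goes to coinsurance; 30% of $5,607 = $1,682.10. Traveler owes $2,657.10 (running OOP $2,657.10). Plan pays $6,582 − $2,657.10 = $3,924.90.
Bill 2, $4,150: deductible met; 30% of $4,150 = $1,245. Cost to traveler: $1,245. OOP to date $3,902.10. Plan pays $4,150 − $1,245 = $2,905.
Bill 3, $12,165: deductible already satisfied, so traveler's share is 30% × $12,165 = $3,649.50. That would push OOP to $7,551.60, over the $4,300 cap, so traveler pays $4,300 − $3,902.10 = $397.90. Plan pays $12,165 − $397.90 = $11,767.10.

$11,767.10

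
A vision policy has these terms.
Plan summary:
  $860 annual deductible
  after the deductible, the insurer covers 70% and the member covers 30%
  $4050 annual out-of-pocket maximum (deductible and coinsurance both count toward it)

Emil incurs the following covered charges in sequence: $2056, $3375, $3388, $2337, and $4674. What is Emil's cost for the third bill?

Claim 1 ($2056): deductible takes $860, $1196 remains; member's 30% is $358.80. Cost to member: $1218.80. OOP to date $1218.80.
Claim 2 ($3375): deductible already satisfied, so member's share is 30% × $3375 = $1012.50. Cost to member: $1012.50. OOP to date $2231.30.
Claim 3 ($3388): deductible met; 30% of $3388 = $1016.40. Member pays $1016.40; OOP now $3247.70.

$1016.40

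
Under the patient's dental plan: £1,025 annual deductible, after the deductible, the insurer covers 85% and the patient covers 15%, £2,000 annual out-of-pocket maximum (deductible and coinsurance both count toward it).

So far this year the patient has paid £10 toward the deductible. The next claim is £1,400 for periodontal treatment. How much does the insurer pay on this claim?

£327.25

Deductible still to meet: £1,025 − £10 = £1,015.
That leaves £1,400 − £1,015 = £385 for coinsurance.
Patient's 15% share of £385 is £57.75.
That puts the patient's cost at £1,015 + £57.75 = £1,072.75 before any cap.
Total out-of-pocket so far would be £10 + £1,072.75 = £1,082.75, below the £2,000 cap — no reduction.
The plan picks up £1,400 − £1,072.75 = £327.25.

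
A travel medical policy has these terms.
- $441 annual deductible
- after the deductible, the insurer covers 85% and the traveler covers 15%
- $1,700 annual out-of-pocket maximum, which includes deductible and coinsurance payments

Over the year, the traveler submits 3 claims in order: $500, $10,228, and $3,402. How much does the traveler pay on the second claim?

#1 ($500): $441 to deductible, leaving $59; coinsurance $59 × 15% = $8.85. Traveler owes $449.85 (running OOP $449.85).
#2 ($10,228): deductible already satisfied, so traveler's share is 15% × $10,228 = $1,534.20. Adding that to $449.85 gives $1,984.05, past the $1,700 cap; traveler pays only $1,700 − $449.85 = $1,250.15.

$1,250.15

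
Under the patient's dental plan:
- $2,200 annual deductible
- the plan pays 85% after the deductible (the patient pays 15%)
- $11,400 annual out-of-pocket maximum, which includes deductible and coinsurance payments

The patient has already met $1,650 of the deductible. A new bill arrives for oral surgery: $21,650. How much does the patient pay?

Deductible still to meet: $2,200 − $1,650 = $550.
After the $550 deductible portion, $21,650 − $550 = $21,100 is subject to coinsurance.
15% of $21,100 = $3,165 falls to the patient.
Patient responsibility before any cap: $550 + $3,165 = $3,715.
Year-to-date out-of-pocket becomes $1,650 + $3,715 = $5,365, still under the $11,400 maximum, so no cap applies.

$3,715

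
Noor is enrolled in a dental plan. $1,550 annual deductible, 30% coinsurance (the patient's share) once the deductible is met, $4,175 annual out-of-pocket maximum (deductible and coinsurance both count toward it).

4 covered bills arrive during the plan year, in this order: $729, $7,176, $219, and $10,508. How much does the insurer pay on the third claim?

$153.30

Claim 1 ($729): entire amount goes to the deductible. Patient pays $729; OOP now $729. Plan pays $729 − $729 = $0.
Claim 2 ($7,176): deductible takes $821, $6,355 remains; 30% of $6,355 = $1,906.50. Patient pays $2,727.50; OOP now $3,456.50. Plan pays $7,176 − $2,727.50 = $4,448.50.
Claim 3 ($219): 30% coinsurance on $219 = $65.70. Patient owes $65.70 (running OOP $3,522.20). Plan pays $219 − $65.70 = $153.30.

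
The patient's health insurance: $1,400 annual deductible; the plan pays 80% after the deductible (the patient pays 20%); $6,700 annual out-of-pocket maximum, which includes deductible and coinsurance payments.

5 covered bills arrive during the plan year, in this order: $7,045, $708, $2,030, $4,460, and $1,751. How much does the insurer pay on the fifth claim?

$1,400.80

Bill 1, $7,045: $1,400 finishes the deductible; $5,645 goes to coinsurance; patient's 20% is $1,129. Patient pays $2,529; OOP now $2,529. Plan pays $7,045 − $2,529 = $4,516.
Bill 2, $708: 20% coinsurance on $708 = $141.60. Cost to patient: $141.60. OOP to date $2,670.60. Insurer: $708 − $141.60 = $566.40.
Bill 3, $2,030: 20% coinsurance on $2,030 = $406. Patient pays $406; OOP now $3,076.60. Plan pays $2,030 − $406 = $1,624.
Bill 4, $4,460: 20% coinsurance on $4,460 = $892. Cost to patient: $892. OOP to date $3,968.60. Plan pays $4,460 − $892 = $3,568.
Bill 5, $1,751: deductible met; 20% of $1,751 = $350.20. Patient pays $350.20; OOP now $4,318.80. Insurer: $1,751 − $350.20 = $1,400.80.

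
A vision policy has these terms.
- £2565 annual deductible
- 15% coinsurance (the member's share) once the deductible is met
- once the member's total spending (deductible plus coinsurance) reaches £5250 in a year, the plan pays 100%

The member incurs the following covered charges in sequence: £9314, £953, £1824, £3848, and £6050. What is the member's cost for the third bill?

Bill 1, £9314: £2565 to deductible, leaving £6749; member's 15% is £1012.35. Member pays £3577.35; OOP now £3577.35.
Bill 2, £953: deductible met; 15% of £953 = £142.95. Member pays £142.95; OOP now £3720.30.
Bill 3, £1824: deductible already satisfied, so member's share is 15% × £1824 = £273.60. Cost to member: £273.60. OOP to date £3993.90.

£273.60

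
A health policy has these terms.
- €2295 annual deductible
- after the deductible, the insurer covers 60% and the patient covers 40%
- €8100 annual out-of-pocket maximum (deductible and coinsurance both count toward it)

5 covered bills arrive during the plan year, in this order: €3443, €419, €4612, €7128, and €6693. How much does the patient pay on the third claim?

Claim 1 — €3443: deductible takes €2295, €1148 remains; 40% of €1148 = €459.20. Cost to patient: €2754.20. OOP to date €2754.20.
Claim 2 — €419: deductible met; 40% of €419 = €167.60. Patient pays €167.60; OOP now €2921.80.
Claim 3 — €4612: 40% coinsurance on €4612 = €1844.80. Patient pays €1844.80; OOP now €4766.60.

€1844.80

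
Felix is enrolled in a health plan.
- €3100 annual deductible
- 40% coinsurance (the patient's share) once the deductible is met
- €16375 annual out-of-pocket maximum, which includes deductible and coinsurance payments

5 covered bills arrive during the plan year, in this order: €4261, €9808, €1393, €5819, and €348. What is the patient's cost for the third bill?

€557.20

Bill 1, €4261: €3100 to deductible, leaving €1161; coinsurance €1161 × 40% = €464.40. Cost to patient: €3564.40. OOP to date €3564.40.
Bill 2, €9808: 40% coinsurance on €9808 = €3923.20. Cost to patient: €3923.20. OOP to date €7487.60.
Bill 3, €1393: deductible already satisfied, so patient's share is 40% × €1393 = €557.20. Patient pays €557.20; OOP now €8044.80.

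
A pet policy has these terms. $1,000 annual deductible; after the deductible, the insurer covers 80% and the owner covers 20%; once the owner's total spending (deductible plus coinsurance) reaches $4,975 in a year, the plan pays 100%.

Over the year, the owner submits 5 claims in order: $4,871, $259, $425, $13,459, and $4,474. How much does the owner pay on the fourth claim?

Bill 1, $4,871: $1,000 finishes the deductible; $3,871 goes to coinsurance; coinsurance $3,871 × 20% = $774.20. Cost to owner: $1,774.20. OOP to date $1,774.20.
Bill 2, $259: deductible met; 20% of $259 = $51.80. Owner owes $51.80 (running OOP $1,826).
Bill 3, $425: deductible met; 20% of $425 = $85. Cost to owner: $85. OOP to date $1,911.
Bill 4, $13,459: 20% coinsurance on $13,459 = $2,691.80. Owner owes $2,691.80 (running OOP $4,602.80).

$2,691.80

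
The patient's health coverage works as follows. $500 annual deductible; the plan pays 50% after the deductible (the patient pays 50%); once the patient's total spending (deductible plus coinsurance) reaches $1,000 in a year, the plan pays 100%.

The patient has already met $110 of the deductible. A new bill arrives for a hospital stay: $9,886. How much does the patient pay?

$890

Deductible still to meet: $500 − $110 = $390.
After the $390 deductible portion, $9,886 − $390 = $9,496 is subject to coinsurance.
Coinsurance: $9,496 × 50% = $4,748.
Patient responsibility before any cap: $390 + $4,748 = $5,138.
Adding $5,138 to the $110 already spent would give $5,248, which exceeds the $1,000 cap; the patient pays just $1,000 − $110 = $890.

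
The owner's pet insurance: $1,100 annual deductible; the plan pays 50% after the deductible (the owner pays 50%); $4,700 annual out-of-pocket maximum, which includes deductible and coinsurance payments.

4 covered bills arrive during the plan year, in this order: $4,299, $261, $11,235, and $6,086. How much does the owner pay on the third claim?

Claim 1 ($4,299): $1,100 to deductible, leaving $3,199; coinsurance $3,199 × 50% = $1,599.50. Owner pays $2,699.50; OOP now $2,699.50.
Claim 2 ($261): deductible already satisfied, so owner's share is 50% × $261 = $130.50. Owner pays $130.50; OOP now $2,830.
Claim 3 ($11,235): 50% coinsurance on $11,235 = $5,617.50. OOP would hit $8,447.50 > $4,700, so the cap limits the owner to $4,700 − $2,830 = $1,870.

$1,870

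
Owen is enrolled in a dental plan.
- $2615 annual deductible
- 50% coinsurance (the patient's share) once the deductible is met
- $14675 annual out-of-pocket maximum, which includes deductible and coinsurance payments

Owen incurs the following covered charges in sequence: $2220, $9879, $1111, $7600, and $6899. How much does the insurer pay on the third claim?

$555.50

#1 ($2220): entire amount goes to the deductible. Patient pays $2220; OOP now $2220. Plan pays $2220 − $2220 = $0.
#2 ($9879): deductible takes $395, $9484 remains; 50% of $9484 = $4742. Patient owes $5137 (running OOP $7357). Insurer: $9879 − $5137 = $4742.
#3 ($1111): deductible met; 50% of $1111 = $555.50. Cost to patient: $555.50. OOP to date $7912.50. Insurer: $1111 − $555.50 = $555.50.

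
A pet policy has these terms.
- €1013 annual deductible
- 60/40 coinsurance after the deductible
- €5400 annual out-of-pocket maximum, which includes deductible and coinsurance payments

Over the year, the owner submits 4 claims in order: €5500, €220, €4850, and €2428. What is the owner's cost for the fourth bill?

Claim 1 — €5500: €1013 to deductible, leaving €4487; owner's 40% is €1794.80. Owner owes €2807.80 (running OOP €2807.80).
Claim 2 — €220: deductible met; 40% of €220 = €88. Owner owes €88 (running OOP €2895.80).
Claim 3 — €4850: deductible already satisfied, so owner's share is 40% × €4850 = €1940. Owner owes €1940 (running OOP €4835.80).
Claim 4 — €2428: deductible already satisfied, so owner's share is 40% × €2428 = €971.20. Adding that to €4835.80 gives €5807, past the €5400 cap; owner pays only €5400 − €4835.80 = €564.20.

€564.20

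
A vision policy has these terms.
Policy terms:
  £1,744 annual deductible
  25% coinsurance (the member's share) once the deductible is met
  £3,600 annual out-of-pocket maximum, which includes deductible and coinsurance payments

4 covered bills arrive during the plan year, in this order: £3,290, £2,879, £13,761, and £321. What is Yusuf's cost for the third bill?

Claim 1 — £3,290: £1,744 to deductible, leaving £1,546; 25% of £1,546 = £386.50. Member owes £2,130.50 (running OOP £2,130.50).
Claim 2 — £2,879: 25% coinsurance on £2,879 = £719.75. Member pays £719.75; OOP now £2,850.25.
Claim 3 — £13,761: 25% coinsurance on £13,761 = £3,440.25. OOP would hit £6,290.50 > £3,600, so the cap limits the member to £3,600 − £2,850.25 = £749.75.

£749.75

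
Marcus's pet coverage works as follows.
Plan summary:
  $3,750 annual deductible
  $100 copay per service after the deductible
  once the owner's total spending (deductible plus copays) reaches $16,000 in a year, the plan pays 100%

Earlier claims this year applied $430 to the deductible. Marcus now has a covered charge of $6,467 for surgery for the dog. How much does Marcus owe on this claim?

$3,420

$430 of the $3,750 deductible is already met, leaving $3,320.
The remaining $3,147 (= $6,467 − $3,320) moves to the copay.
Copay on this service: $100.
That puts the owner's cost at $3,320 + $100 = $3,420 before any cap.
Cumulative spending $430 + $3,420 = $3,850 stays under the $16,000 maximum.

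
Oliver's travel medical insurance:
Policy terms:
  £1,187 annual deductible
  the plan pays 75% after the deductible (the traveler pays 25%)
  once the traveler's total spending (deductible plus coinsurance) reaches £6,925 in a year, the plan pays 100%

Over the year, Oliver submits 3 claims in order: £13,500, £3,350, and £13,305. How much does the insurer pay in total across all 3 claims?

Claim 1 (£13,500): £1,187 to deductible, leaving £12,313; traveler's 25% is £3,078.25. Cost to traveler: £4,265.25. OOP to date £4,265.25. Insurer: £13,500 − £4,265.25 = £9,234.75.
Claim 2 (£3,350): 25% coinsurance on £3,350 = £837.50. Traveler owes £837.50 (running OOP £5,102.75). Plan pays £3,350 − £837.50 = £2,512.50.
Claim 3 (£13,305): deductible met; 25% of £13,305 = £3,326.25. OOP would hit £8,429 > £6,925, so the cap limits the traveler to £6,925 − £5,102.75 = £1,822.25. Plan pays £13,305 − £1,822.25 = £11,482.75.
Insurer total = bills − traveler's total = £30,155 − £6,925 = £23,230.

£23,230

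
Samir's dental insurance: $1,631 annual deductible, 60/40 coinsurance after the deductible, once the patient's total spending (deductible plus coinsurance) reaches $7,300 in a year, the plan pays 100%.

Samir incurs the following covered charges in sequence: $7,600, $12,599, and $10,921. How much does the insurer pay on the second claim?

#1 ($7,600): $1,631 finishes the deductible; $5,969 goes to coinsurance; patient's 40% is $2,387.60. Patient pays $4,018.60; OOP now $4,018.60. Plan pays $7,600 − $4,018.60 = $3,581.40.
#2 ($12,599): deductible met; 40% of $12,599 = $5,039.60. That would push OOP to $9,058.20, over the $7,300 cap, so patient pays $7,300 − $4,018.60 = $3,281.40. Plan pays $12,599 − $3,281.40 = $9,317.60.

$9,317.60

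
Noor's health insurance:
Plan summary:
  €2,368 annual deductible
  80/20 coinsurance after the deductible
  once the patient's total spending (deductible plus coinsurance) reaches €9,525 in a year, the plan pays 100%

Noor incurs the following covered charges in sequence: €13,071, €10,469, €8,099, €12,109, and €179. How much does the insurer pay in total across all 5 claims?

Bill 1, €13,071: €2,368 to deductible, leaving €10,703; coinsurance €10,703 × 20% = €2,140.60. Patient pays €4,508.60; OOP now €4,508.60. Plan pays €13,071 − €4,508.60 = €8,562.40.
Bill 2, €10,469: deductible already satisfied, so patient's share is 20% × €10,469 = €2,093.80. Patient pays €2,093.80; OOP now €6,602.40. Insurer: €10,469 − €2,093.80 = €8,375.20.
Bill 3, €8,099: 20% coinsurance on €8,099 = €1,619.80. Cost to patient: €1,619.80. OOP to date €8,222.20. Plan pays €8,099 − €1,619.80 = €6,479.20.
Bill 4, €12,109: deductible already satisfied, so patient's share is 20% × €12,109 = €2,421.80. OOP would hit €10,644 > €9,525, so the cap limits the patient to €9,525 − €8,222.20 = €1,302.80. Plan pays €12,109 − €1,302.80 = €10,806.20.
Bill 5, €179: deductible met; 20% of €179 = €35.80. That would push OOP to €9,560.80, over the €9,525 cap, so patient pays €9,525 − €9,525 = €0. Insurer: €179 − €0 = €179.
Insurer total = bills − patient's total = €43,927 − €9,525 = €34,402.

€34,402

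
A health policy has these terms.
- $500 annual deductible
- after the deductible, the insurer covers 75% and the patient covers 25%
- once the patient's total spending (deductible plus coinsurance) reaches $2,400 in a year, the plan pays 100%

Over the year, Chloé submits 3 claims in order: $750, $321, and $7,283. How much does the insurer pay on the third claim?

$5,525.75

Claim 1 ($750): $500 finishes the deductible; $250 goes to coinsurance; coinsurance $250 × 25% = $62.50. Patient pays $562.50; OOP now $562.50. Plan pays $750 − $562.50 = $187.50.
Claim 2 ($321): deductible met; 25% of $321 = $80.25. Patient pays $80.25; OOP now $642.75. Plan pays $321 − $80.25 = $240.75.
Claim 3 ($7,283): deductible already satisfied, so patient's share is 25% × $7,283 = $1,820.75. OOP would hit $2,463.50 > $2,400, so the cap limits the patient to $2,400 − $642.75 = $1,757.25. Insurer: $7,283 − $1,757.25 = $5,525.75.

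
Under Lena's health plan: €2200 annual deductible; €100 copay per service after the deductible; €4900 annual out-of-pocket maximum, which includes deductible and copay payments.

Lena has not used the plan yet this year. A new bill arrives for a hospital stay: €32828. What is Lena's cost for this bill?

€2300

Deductible not yet touched, so the first €2200 of the bill goes to the deductible.
After the €2200 deductible portion, €32828 − €2200 = €30628 is subject to the copay.
Copay on this service: €100.
So the patient owes €2200 + €100 = €2300 before any cap.
Year-to-date out-of-pocket becomes €0 + €2300 = €2300, still under the €4900 maximum, so no cap applies.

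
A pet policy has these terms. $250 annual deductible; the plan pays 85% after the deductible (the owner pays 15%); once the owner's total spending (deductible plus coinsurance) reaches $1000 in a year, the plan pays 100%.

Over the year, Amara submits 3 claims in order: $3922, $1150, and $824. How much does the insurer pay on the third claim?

Claim 1 ($3922): deductible takes $250, $3672 remains; owner's 15% is $550.80. Owner owes $800.80 (running OOP $800.80). Plan pays $3922 − $800.80 = $3121.20.
Claim 2 ($1150): deductible already satisfied, so owner's share is 15% × $1150 = $172.50. Owner pays $172.50; OOP now $973.30. Insurer: $1150 − $172.50 = $977.50.
Claim 3 ($824): 15% coinsurance on $824 = $123.60. That would push OOP to $1096.90, over the $1000 cap, so owner pays $1000 − $973.30 = $26.70. Plan pays $824 − $26.70 = $797.30.

$797.30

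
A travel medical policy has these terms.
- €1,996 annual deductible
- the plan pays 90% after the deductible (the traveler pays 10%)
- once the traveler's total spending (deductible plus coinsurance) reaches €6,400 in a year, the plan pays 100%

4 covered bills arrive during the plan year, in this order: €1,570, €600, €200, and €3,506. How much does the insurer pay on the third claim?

#1 (€1,570): all of it applies to the deductible. Traveler owes €1,570 (running OOP €1,570). Plan pays €1,570 − €1,570 = €0.
#2 (€600): €426 finishes the deductible; €174 goes to coinsurance; coinsurance €174 × 10% = €17.40. Cost to traveler: €443.40. OOP to date €2,013.40. Plan pays €600 − €443.40 = €156.60.
#3 (€200): deductible already satisfied, so traveler's share is 10% × €200 = €20. Traveler pays €20; OOP now €2,033.40. Insurer: €200 − €20 = €180.

€180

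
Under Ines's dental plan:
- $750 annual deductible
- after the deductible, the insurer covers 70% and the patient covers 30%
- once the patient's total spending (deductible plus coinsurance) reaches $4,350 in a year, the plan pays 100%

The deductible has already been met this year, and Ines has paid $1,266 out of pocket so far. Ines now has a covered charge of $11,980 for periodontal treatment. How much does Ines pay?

$3,084

The deductible is already satisfied, so the full bill goes to coinsurance.
Coinsurance: $11,980 × 30% = $3,594.
Adding $3,594 to the $1,266 already spent would give $4,860, which exceeds the $4,350 cap; the patient pays just $4,350 − $1,266 = $3,084.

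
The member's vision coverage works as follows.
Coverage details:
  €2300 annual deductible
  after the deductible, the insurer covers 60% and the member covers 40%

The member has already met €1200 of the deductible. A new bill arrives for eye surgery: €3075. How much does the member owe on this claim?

Remaining deductible: €2300 − €1200 = €1100.
After the €1100 deductible portion, €3075 − €1100 = €1975 is subject to coinsurance.
40% of €1975 = €790 falls to the member.
That puts the member's cost at €1100 + €790 = €1890.

€1890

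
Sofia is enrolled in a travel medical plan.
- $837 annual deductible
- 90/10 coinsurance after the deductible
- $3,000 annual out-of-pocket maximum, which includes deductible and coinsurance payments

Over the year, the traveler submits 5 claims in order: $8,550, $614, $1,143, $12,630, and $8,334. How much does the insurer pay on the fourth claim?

#1 ($8,550): deductible takes $837, $7,713 remains; coinsurance $7,713 × 10% = $771.30. Cost to traveler: $1,608.30. OOP to date $1,608.30. Insurer: $8,550 − $1,608.30 = $6,941.70.
#2 ($614): 10% coinsurance on $614 = $61.40. Cost to traveler: $61.40. OOP to date $1,669.70. Plan pays $614 − $61.40 = $552.60.
#3 ($1,143): 10% coinsurance on $1,143 = $114.30. Traveler pays $114.30; OOP now $1,784. Insurer: $1,143 − $114.30 = $1,028.70.
#4 ($12,630): deductible met; 10% of $12,630 = $1,263. Adding that to $1,784 gives $3,047, past the $3,000 cap; traveler pays only $3,000 − $1,784 = $1,216. Plan pays $12,630 − $1,216 = $11,414.

$11,414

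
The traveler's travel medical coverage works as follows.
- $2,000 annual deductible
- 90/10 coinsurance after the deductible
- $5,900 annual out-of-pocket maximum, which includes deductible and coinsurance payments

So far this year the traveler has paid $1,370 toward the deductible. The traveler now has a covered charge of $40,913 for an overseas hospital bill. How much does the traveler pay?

$4,530

$1,370 of the $2,000 deductible is already met, leaving $630.
That leaves $40,913 − $630 = $40,283 for coinsurance.
Coinsurance: $40,283 × 10% = $4,028.30.
That puts the traveler's cost at $630 + $4,028.30 = $4,658.30 before any cap.
Year-to-date out-of-pocket would reach $1,370 + $4,658.30 = $6,028.30, above the $5,900 maximum, so the traveler pays only $5,900 − $1,370 = $4,530.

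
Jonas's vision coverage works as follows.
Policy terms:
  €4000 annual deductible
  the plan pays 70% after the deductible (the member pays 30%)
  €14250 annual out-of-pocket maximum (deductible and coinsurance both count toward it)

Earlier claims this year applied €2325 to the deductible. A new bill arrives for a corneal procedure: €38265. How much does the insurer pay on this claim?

€26340

Remaining deductible: €4000 − €2325 = €1675.
After the €1675 deductible portion, €38265 − €1675 = €36590 is subject to coinsurance.
30% of €36590 = €10977 falls to the member.
So the member owes €1675 + €10977 = €12652 before any cap.
Adding €12652 to the €2325 already spent would give €14977, which exceeds the €14250 cap; the member pays just €14250 − €2325 = €11925.
The plan picks up €38265 − €11925 = €26340.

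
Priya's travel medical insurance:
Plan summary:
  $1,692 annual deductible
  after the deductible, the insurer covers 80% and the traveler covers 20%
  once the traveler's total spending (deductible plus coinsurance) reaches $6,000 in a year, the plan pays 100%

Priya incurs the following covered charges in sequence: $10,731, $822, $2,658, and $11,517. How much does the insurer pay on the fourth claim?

$9,712.80

Bill 1, $10,731: $1,692 finishes the deductible; $9,039 goes to coinsurance; traveler's 20% is $1,807.80. Traveler owes $3,499.80 (running OOP $3,499.80). Insurer: $10,731 − $3,499.80 = $7,231.20.
Bill 2, $822: deductible met; 20% of $822 = $164.40. Cost to traveler: $164.40. OOP to date $3,664.20. Insurer: $822 − $164.40 = $657.60.
Bill 3, $2,658: deductible already satisfied, so traveler's share is 20% × $2,658 = $531.60. Traveler owes $531.60 (running OOP $4,195.80). Insurer: $2,658 − $531.60 = $2,126.40.
Bill 4, $11,517: deductible already satisfied, so traveler's share is 20% × $11,517 = $2,303.40. OOP would hit $6,499.20 > $6,000, so the cap limits the traveler to $6,000 − $4,195.80 = $1,804.20. Plan pays $11,517 − $1,804.20 = $9,712.80.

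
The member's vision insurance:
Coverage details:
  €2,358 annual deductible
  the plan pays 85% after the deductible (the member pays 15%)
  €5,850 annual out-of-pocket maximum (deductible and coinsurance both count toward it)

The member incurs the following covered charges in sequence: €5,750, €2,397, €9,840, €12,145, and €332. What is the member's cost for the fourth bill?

€1,147.65

Claim 1 (€5,750): €2,358 finishes the deductible; €3,392 goes to coinsurance; member's 15% is €508.80. Member owes €2,866.80 (running OOP €2,866.80).
Claim 2 (€2,397): deductible met; 15% of €2,397 = €359.55. Member owes €359.55 (running OOP €3,226.35).
Claim 3 (€9,840): deductible met; 15% of €9,840 = €1,476. Cost to member: €1,476. OOP to date €4,702.35.
Claim 4 (€12,145): deductible already satisfied, so member's share is 15% × €12,145 = €1,821.75. Adding that to €4,702.35 gives €6,524.10, past the €5,850 cap; member pays only €5,850 − €4,702.35 = €1,147.65.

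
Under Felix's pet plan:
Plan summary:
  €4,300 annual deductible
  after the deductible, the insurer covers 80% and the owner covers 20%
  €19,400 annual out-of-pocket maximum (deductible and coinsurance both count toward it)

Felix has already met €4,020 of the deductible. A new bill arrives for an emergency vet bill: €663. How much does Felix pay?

€356.60

Remaining deductible: €4,300 − €4,020 = €280.
After the €280 deductible portion, €663 − €280 = €383 is subject to coinsurance.
Coinsurance: €383 × 20% = €76.60.
Owner responsibility before any cap: €280 + €76.60 = €356.60.
Cumulative spending €4,020 + €356.60 = €4,376.60 stays under the €19,400 maximum.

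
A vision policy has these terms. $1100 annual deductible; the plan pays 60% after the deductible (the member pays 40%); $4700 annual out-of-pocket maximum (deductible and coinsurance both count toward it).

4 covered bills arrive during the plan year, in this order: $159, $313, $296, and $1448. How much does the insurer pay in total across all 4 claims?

$669.60

#1 ($159): entire amount goes to the deductible. Member owes $159 (running OOP $159). Plan pays $159 − $159 = $0.
#2 ($313): entire amount goes to the deductible. Cost to member: $313. OOP to date $472. Plan pays $313 − $313 = $0.
#3 ($296): all of it applies to the deductible. Member owes $296 (running OOP $768). Plan pays $296 − $296 = $0.
#4 ($1448): $332 finishes the deductible; $1116 goes to coinsurance; coinsurance $1116 × 40% = $446.40. Cost to member: $778.40. OOP to date $1546.40. Insurer: $1448 − $778.40 = $669.60.
Insurer total = bills − member's total = $2216 − $1546.40 = $669.60.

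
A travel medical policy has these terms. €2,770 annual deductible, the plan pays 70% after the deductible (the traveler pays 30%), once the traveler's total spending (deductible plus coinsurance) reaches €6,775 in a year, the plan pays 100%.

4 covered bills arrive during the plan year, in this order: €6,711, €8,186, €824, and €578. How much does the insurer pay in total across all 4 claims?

Claim 1 (€6,711): deductible takes €2,770, €3,941 remains; traveler's 30% is €1,182.30. Traveler owes €3,952.30 (running OOP €3,952.30). Insurer: €6,711 − €3,952.30 = €2,758.70.
Claim 2 (€8,186): 30% coinsurance on €8,186 = €2,455.80. Cost to traveler: €2,455.80. OOP to date €6,408.10. Insurer: €8,186 − €2,455.80 = €5,730.20.
Claim 3 (€824): deductible met; 30% of €824 = €247.20. Traveler pays €247.20; OOP now €6,655.30. Insurer: €824 − €247.20 = €576.80.
Claim 4 (€578): deductible already satisfied, so traveler's share is 30% × €578 = €173.40. Adding that to €6,655.30 gives €6,828.70, past the €6,775 cap; traveler pays only €6,775 − €6,655.30 = €119.70. Insurer: €578 − €119.70 = €458.30.
Insurer total: €2,758.70 + €5,730.20 + €576.80 + €458.30 = €9,524.

€9,524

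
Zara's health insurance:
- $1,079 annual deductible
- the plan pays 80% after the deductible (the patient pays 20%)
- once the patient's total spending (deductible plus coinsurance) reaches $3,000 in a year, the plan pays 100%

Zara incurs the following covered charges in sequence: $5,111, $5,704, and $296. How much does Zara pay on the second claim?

Claim 1 ($5,111): $1,079 finishes the deductible; $4,032 goes to coinsurance; patient's 20% is $806.40. Patient pays $1,885.40; OOP now $1,885.40.
Claim 2 ($5,704): 20% coinsurance on $5,704 = $1,140.80. That would push OOP to $3,026.20, over the $3,000 cap, so patient pays $3,000 − $1,885.40 = $1,114.60.

$1,114.60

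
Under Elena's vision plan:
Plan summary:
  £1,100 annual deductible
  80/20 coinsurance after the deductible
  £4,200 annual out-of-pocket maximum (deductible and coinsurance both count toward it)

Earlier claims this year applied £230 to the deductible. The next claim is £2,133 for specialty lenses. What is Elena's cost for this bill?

£230 of the £1,100 deductible is already met, leaving £870.
The remaining £1,263 (= £2,133 − £870) moves to coinsurance.
Coinsurance: £1,263 × 20% = £252.60.
So the member owes £870 + £252.60 = £1,122.60 before any cap.
Year-to-date out-of-pocket becomes £230 + £1,122.60 = £1,352.60, still under the £4,200 maximum, so no cap applies.

£1,122.60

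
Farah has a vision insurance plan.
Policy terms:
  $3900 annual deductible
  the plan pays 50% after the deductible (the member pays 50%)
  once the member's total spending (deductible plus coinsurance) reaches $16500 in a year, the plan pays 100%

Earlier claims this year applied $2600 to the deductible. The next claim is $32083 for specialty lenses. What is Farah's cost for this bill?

Deductible still to meet: $3900 − $2600 = $1300.
The remaining $30783 (= $32083 − $1300) moves to coinsurance.
Member's 50% share of $30783 is $15391.50.
So the member owes $1300 + $15391.50 = $16691.50 before any cap.
Adding $16691.50 to the $2600 already spent would give $19291.50, which exceeds the $16500 cap; the member pays just $16500 − $2600 = $13900.

$13900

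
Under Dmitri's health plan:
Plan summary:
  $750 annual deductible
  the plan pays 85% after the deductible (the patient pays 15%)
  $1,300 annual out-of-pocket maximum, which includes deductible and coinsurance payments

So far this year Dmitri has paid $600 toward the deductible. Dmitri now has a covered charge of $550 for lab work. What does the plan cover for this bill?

$600 of the $750 deductible is already met, leaving $150.
That leaves $550 − $150 = $400 for coinsurance.
15% of $400 = $60 falls to the patient.
That puts the patient's cost at $150 + $60 = $210 before any cap.
Cumulative spending $600 + $210 = $810 stays under the $1,300 maximum.
The plan picks up $550 − $210 = $340.

$340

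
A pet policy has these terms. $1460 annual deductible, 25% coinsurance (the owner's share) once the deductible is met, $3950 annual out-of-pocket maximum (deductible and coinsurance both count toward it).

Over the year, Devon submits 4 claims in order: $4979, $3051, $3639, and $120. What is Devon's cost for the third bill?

Claim 1 ($4979): $1460 finishes the deductible; $3519 goes to coinsurance; coinsurance $3519 × 25% = $879.75. Owner pays $2339.75; OOP now $2339.75.
Claim 2 ($3051): 25% coinsurance on $3051 = $762.75. Owner owes $762.75 (running OOP $3102.50).
Claim 3 ($3639): 25% coinsurance on $3639 = $909.75. That would push OOP to $4012.25, over the $3950 cap, so owner pays $3950 − $3102.50 = $847.50.

$847.50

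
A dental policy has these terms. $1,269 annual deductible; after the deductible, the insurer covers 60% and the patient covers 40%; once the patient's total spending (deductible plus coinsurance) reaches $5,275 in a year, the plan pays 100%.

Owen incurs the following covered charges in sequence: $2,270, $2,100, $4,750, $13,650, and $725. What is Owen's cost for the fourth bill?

$865.60

Claim 1 — $2,270: $1,269 to deductible, leaving $1,001; 40% of $1,001 = $400.40. Patient owes $1,669.40 (running OOP $1,669.40).
Claim 2 — $2,100: deductible already satisfied, so patient's share is 40% × $2,100 = $840. Patient owes $840 (running OOP $2,509.40).
Claim 3 — $4,750: 40% coinsurance on $4,750 = $1,900. Patient pays $1,900; OOP now $4,409.40.
Claim 4 — $13,650: 40% coinsurance on $13,650 = $5,460. That would push OOP to $9,869.40, over the $5,275 cap, so patient pays $5,275 − $4,409.40 = $865.60.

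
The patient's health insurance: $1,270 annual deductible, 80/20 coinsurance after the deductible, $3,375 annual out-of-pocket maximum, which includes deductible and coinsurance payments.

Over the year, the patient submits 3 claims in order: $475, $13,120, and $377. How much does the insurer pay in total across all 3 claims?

Bill 1, $475: fully absorbed by the deductible. Cost to patient: $475. OOP to date $475. Insurer: $475 − $475 = $0.
Bill 2, $13,120: $795 to deductible, leaving $12,325; 20% of $12,325 = $2,465. Deductible plus coinsurance: $795 + $2,465 = $3,260. Adding that to $475 gives $3,735, past the $3,375 cap; patient pays only $3,375 − $475 = $2,900. Insurer: $13,120 − $2,900 = $10,220.
Bill 3, $377: deductible met; 20% of $377 = $75.40. That would push OOP to $3,450.40, over the $3,375 cap, so patient pays $3,375 − $3,375 = $0. Insurer: $377 − $0 = $377.
Insurer total = bills − patient's total = $13,972 − $3,375 = $10,597.

$10,597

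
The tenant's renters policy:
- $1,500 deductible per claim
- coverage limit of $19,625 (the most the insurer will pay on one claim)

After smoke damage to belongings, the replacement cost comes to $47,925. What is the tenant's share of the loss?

After the deductible, $47,925 − $1,500 = $46,425 remains.
The $19,625 per-incident cap binds; insurer pays $19,625.
Tenant's share is the uncovered remainder: $47,925 − $19,625 = $28,300.

$28,300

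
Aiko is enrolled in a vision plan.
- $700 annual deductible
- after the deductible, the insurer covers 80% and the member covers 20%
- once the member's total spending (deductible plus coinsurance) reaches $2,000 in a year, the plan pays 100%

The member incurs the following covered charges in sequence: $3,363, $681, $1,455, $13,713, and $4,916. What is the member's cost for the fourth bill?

$340.20

Claim 1 ($3,363): $700 finishes the deductible; $2,663 goes to coinsurance; 20% of $2,663 = $532.60. Member owes $1,232.60 (running OOP $1,232.60).
Claim 2 ($681): deductible met; 20% of $681 = $136.20. Member pays $136.20; OOP now $1,368.80.
Claim 3 ($1,455): deductible already satisfied, so member's share is 20% × $1,455 = $291. Member owes $291 (running OOP $1,659.80).
Claim 4 ($13,713): deductible met; 20% of $13,713 = $2,742.60. OOP would hit $4,402.40 > $2,000, so the cap limits the member to $2,000 − $1,659.80 = $340.20.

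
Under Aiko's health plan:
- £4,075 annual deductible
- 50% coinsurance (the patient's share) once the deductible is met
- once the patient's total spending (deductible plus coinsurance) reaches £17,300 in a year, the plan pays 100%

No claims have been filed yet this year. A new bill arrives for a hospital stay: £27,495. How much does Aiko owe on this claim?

Deductible not yet touched, so the first £4,075 of the bill goes to the deductible.
The remaining £23,420 (= £27,495 − £4,075) moves to coinsurance.
50% of £23,420 = £11,710 falls to the patient.
So the patient owes £4,075 + £11,710 = £15,785 before any cap.
Total out-of-pocket so far would be £0 + £15,785 = £15,785, below the £17,300 cap — no reduction.

£15,785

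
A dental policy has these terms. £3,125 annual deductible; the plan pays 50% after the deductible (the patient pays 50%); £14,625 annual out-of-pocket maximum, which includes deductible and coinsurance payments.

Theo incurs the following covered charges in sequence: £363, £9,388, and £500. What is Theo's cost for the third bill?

#1 (£363): all of it applies to the deductible. Patient pays £363; OOP now £363.
#2 (£9,388): £2,762 finishes the deductible; £6,626 goes to coinsurance; patient's 50% is £3,313. Cost to patient: £6,075. OOP to date £6,438.
#3 (£500): deductible met; 50% of £500 = £250. Cost to patient: £250. OOP to date £6,688.

£250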